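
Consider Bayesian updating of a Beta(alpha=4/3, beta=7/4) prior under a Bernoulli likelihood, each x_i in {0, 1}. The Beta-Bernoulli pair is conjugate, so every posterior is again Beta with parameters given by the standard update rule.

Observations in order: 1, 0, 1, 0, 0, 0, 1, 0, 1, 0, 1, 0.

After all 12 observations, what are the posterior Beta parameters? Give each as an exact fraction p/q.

obs 1: x=1 → posterior Beta(7/3, 7/4)
obs 2: x=0 → posterior Beta(7/3, 11/4)
obs 3: x=1 → posterior Beta(10/3, 11/4)
obs 4: x=0 → posterior Beta(10/3, 15/4)
obs 5: x=0 → posterior Beta(10/3, 19/4)
obs 6: x=0 → posterior Beta(10/3, 23/4)
obs 7: x=1 → posterior Beta(13/3, 23/4)
obs 8: x=0 → posterior Beta(13/3, 27/4)
obs 9: x=1 → posterior Beta(16/3, 27/4)
obs 10: x=0 → posterior Beta(16/3, 31/4)
obs 11: x=1 → posterior Beta(19/3, 31/4)
obs 12: x=0 → posterior Beta(19/3, 35/4)

alpha=19/3, beta=35/4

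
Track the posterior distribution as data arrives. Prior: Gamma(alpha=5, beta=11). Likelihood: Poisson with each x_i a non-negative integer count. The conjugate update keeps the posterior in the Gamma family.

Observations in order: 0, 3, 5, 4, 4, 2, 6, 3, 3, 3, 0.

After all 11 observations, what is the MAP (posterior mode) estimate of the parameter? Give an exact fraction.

37/22

obs 1: x=0 → posterior Gamma(5, 12)
obs 2: x=3 → posterior Gamma(8, 13)
obs 3: x=5 → posterior Gamma(13, 14)
obs 4: x=4 → posterior Gamma(17, 15)
obs 5: x=4 → posterior Gamma(21, 16)
obs 6: x=2 → posterior Gamma(23, 17)
obs 7: x=6 → posterior Gamma(29, 18)
obs 8: x=3 → posterior Gamma(32, 19)
obs 9: x=3 → posterior Gamma(35, 20)
obs 10: x=3 → posterior Gamma(38, 21)
obs 11: x=0 → posterior Gamma(38, 22)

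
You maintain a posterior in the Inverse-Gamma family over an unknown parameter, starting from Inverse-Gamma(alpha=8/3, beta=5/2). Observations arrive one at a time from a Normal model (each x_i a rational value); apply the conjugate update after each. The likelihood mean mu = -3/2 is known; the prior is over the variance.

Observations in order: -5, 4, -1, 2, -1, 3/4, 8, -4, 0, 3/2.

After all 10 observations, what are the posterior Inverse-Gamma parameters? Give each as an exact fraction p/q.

obs 1: x=-5 → posterior Inverse-Gamma(19/6, 69/8)
obs 2: x=4 → posterior Inverse-Gamma(11/3, 95/4)
obs 3: x=-1 → posterior Inverse-Gamma(25/6, 191/8)
obs 4: x=2 → posterior Inverse-Gamma(14/3, 30)
obs 5: x=-1 → posterior Inverse-Gamma(31/6, 241/8)
obs 6: x=3/4 → posterior Inverse-Gamma(17/3, 1045/32)
obs 7: x=8 → posterior Inverse-Gamma(37/6, 2489/32)
obs 8: x=-4 → posterior Inverse-Gamma(20/3, 2589/32)
obs 9: x=0 → posterior Inverse-Gamma(43/6, 2625/32)
obs 10: x=3/2 → posterior Inverse-Gamma(23/3, 2769/32)

alpha=23/3, beta=2769/32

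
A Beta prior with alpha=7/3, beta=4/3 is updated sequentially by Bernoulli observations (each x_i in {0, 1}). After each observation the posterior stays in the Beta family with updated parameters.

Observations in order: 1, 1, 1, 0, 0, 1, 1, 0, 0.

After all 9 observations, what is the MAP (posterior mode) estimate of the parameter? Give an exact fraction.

obs 1: x=1 → posterior Beta(10/3, 4/3)
obs 2: x=1 → posterior Beta(13/3, 4/3)
obs 3: x=1 → posterior Beta(16/3, 4/3)
obs 4: x=0 → posterior Beta(16/3, 7/3)
obs 5: x=0 → posterior Beta(16/3, 10/3)
obs 6: x=1 → posterior Beta(19/3, 10/3)
obs 7: x=1 → posterior Beta(22/3, 10/3)
obs 8: x=0 → posterior Beta(22/3, 13/3)
obs 9: x=0 → posterior Beta(22/3, 16/3)

19/32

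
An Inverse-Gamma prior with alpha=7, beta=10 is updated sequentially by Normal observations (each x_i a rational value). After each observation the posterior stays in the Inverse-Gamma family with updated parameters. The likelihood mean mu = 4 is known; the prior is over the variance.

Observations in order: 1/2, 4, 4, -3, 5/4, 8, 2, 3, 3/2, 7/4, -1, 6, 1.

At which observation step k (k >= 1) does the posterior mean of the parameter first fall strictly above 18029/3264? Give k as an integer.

k = 6

obs 1: x=1/2 → posterior Inverse-Gamma(15/2, 129/8)
obs 2: x=4 → posterior Inverse-Gamma(8, 129/8)
obs 3: x=4 → posterior Inverse-Gamma(17/2, 129/8)
obs 4: x=-3 → posterior Inverse-Gamma(9, 325/8)
obs 5: x=5/4 → posterior Inverse-Gamma(19/2, 1421/32)
obs 6: x=8 → posterior Inverse-Gamma(10, 1677/32)
obs 7: x=2 → posterior Inverse-Gamma(21/2, 1741/32)
obs 8: x=3 → posterior Inverse-Gamma(11, 1757/32)
obs 9: x=3/2 → posterior Inverse-Gamma(23/2, 1857/32)
obs 10: x=7/4 → posterior Inverse-Gamma(12, 969/16)
obs 11: x=-1 → posterior Inverse-Gamma(25/2, 1169/16)
obs 12: x=6 → posterior Inverse-Gamma(13, 1201/16)
obs 13: x=1 → posterior Inverse-Gamma(27/2, 1273/16)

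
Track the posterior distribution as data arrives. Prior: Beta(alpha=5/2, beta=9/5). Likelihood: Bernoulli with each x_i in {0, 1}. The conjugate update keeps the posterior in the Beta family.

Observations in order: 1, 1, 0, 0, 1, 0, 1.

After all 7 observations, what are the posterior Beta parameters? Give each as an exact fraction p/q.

alpha=13/2, beta=24/5

obs 1: x=1 → posterior Beta(7/2, 9/5)
obs 2: x=1 → posterior Beta(9/2, 9/5)
obs 3: x=0 → posterior Beta(9/2, 14/5)
obs 4: x=0 → posterior Beta(9/2, 19/5)
obs 5: x=1 → posterior Beta(11/2, 19/5)
obs 6: x=0 → posterior Beta(11/2, 24/5)
obs 7: x=1 → posterior Beta(13/2, 24/5)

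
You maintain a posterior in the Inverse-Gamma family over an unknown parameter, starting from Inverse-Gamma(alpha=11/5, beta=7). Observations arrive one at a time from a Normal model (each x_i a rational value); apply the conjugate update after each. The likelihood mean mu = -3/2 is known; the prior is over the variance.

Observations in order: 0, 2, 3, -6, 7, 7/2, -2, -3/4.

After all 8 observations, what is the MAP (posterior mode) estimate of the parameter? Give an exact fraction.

obs 1: x=0 → posterior Inverse-Gamma(27/10, 65/8)
obs 2: x=2 → posterior Inverse-Gamma(16/5, 57/4)
obs 3: x=3 → posterior Inverse-Gamma(37/10, 195/8)
obs 4: x=-6 → posterior Inverse-Gamma(21/5, 69/2)
obs 5: x=7 → posterior Inverse-Gamma(47/10, 565/8)
obs 6: x=7/2 → posterior Inverse-Gamma(26/5, 665/8)
obs 7: x=-2 → posterior Inverse-Gamma(57/10, 333/4)
obs 8: x=-3/4 → posterior Inverse-Gamma(31/5, 2673/32)

1485/128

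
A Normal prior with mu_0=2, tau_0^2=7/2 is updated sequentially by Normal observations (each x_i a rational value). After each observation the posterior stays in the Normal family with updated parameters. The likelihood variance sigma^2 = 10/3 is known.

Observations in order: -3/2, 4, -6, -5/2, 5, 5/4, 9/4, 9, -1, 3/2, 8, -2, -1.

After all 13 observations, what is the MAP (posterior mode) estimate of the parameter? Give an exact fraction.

obs 1: x=-3/2 → posterior Normal(17/82, 70/41)
obs 2: x=4 → posterior Normal(185/124, 35/31)
obs 3: x=-6 → posterior Normal(-67/166, 70/83)
obs 4: x=-5/2 → posterior Normal(-43/52, 35/52)
obs 5: x=5 → posterior Normal(19/125, 14/25)
obs 6: x=5/4 → posterior Normal(181/584, 35/73)
obs 7: x=9/4 → posterior Normal(185/334, 70/167)
obs 8: x=9 → posterior Normal(563/376, 35/94)
obs 9: x=-1 → posterior Normal(521/418, 70/209)
obs 10: x=3/2 → posterior Normal(146/115, 7/23)
obs 11: x=8 → posterior Normal(460/251, 70/251)
obs 12: x=-2 → posterior Normal(209/136, 35/136)
obs 13: x=-1 → posterior Normal(397/293, 70/293)

397/293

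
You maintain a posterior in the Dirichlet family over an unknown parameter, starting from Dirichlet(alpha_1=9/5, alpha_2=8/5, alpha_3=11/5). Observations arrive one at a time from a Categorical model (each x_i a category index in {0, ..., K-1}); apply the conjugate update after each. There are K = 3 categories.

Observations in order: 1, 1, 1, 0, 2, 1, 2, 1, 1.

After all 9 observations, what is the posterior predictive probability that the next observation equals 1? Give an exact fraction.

38/73

obs 1: x=1 → posterior Dirichlet(9/5, 13/5, 11/5)
obs 2: x=1 → posterior Dirichlet(9/5, 18/5, 11/5)
obs 3: x=1 → posterior Dirichlet(9/5, 23/5, 11/5)
obs 4: x=0 → posterior Dirichlet(14/5, 23/5, 11/5)
obs 5: x=2 → posterior Dirichlet(14/5, 23/5, 16/5)
obs 6: x=1 → posterior Dirichlet(14/5, 28/5, 16/5)
obs 7: x=2 → posterior Dirichlet(14/5, 28/5, 21/5)
obs 8: x=1 → posterior Dirichlet(14/5, 33/5, 21/5)
obs 9: x=1 → posterior Dirichlet(14/5, 38/5, 21/5)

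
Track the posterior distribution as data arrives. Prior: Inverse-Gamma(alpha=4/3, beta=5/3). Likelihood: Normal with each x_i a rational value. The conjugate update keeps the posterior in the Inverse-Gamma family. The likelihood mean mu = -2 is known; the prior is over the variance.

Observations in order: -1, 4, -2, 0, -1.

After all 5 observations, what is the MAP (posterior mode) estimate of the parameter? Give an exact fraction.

136/29

obs 1: x=-1 → posterior Inverse-Gamma(11/6, 13/6)
obs 2: x=4 → posterior Inverse-Gamma(7/3, 121/6)
obs 3: x=-2 → posterior Inverse-Gamma(17/6, 121/6)
obs 4: x=0 → posterior Inverse-Gamma(10/3, 133/6)
obs 5: x=-1 → posterior Inverse-Gamma(23/6, 68/3)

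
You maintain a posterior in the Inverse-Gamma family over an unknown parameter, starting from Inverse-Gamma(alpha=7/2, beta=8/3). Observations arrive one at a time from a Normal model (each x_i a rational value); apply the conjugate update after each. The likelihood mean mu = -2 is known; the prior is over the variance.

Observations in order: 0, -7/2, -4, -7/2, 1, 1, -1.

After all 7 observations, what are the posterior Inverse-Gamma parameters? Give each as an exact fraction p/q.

obs 1: x=0 → posterior Inverse-Gamma(4, 14/3)
obs 2: x=-7/2 → posterior Inverse-Gamma(9/2, 139/24)
obs 3: x=-4 → posterior Inverse-Gamma(5, 187/24)
obs 4: x=-7/2 → posterior Inverse-Gamma(11/2, 107/12)
obs 5: x=1 → posterior Inverse-Gamma(6, 161/12)
obs 6: x=1 → posterior Inverse-Gamma(13/2, 215/12)
obs 7: x=-1 → posterior Inverse-Gamma(7, 221/12)

alpha=7, beta=221/12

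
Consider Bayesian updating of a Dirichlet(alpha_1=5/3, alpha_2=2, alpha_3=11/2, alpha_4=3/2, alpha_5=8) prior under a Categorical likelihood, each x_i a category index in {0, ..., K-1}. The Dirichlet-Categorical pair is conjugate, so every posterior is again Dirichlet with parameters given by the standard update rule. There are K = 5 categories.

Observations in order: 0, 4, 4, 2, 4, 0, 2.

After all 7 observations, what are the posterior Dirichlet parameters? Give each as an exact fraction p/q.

alpha_1=11/3, alpha_2=2, alpha_3=15/2, alpha_4=3/2, alpha_5=11

obs 1: x=0 → posterior Dirichlet(8/3, 2, 11/2, 3/2, 8)
obs 2: x=4 → posterior Dirichlet(8/3, 2, 11/2, 3/2, 9)
obs 3: x=4 → posterior Dirichlet(8/3, 2, 11/2, 3/2, 10)
obs 4: x=2 → posterior Dirichlet(8/3, 2, 13/2, 3/2, 10)
obs 5: x=4 → posterior Dirichlet(8/3, 2, 13/2, 3/2, 11)
obs 6: x=0 → posterior Dirichlet(11/3, 2, 13/2, 3/2, 11)
obs 7: x=2 → posterior Dirichlet(11/3, 2, 15/2, 3/2, 11)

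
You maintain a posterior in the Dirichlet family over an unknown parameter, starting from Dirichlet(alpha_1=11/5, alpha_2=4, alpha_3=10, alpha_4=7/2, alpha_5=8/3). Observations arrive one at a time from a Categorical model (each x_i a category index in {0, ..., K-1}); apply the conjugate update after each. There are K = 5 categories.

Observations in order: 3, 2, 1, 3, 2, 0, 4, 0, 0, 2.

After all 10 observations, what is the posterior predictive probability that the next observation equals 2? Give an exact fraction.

obs 1: x=3 → posterior Dirichlet(11/5, 4, 10, 9/2, 8/3)
obs 2: x=2 → posterior Dirichlet(11/5, 4, 11, 9/2, 8/3)
obs 3: x=1 → posterior Dirichlet(11/5, 5, 11, 9/2, 8/3)
obs 4: x=3 → posterior Dirichlet(11/5, 5, 11, 11/2, 8/3)
obs 5: x=2 → posterior Dirichlet(11/5, 5, 12, 11/2, 8/3)
obs 6: x=0 → posterior Dirichlet(16/5, 5, 12, 11/2, 8/3)
obs 7: x=4 → posterior Dirichlet(16/5, 5, 12, 11/2, 11/3)
obs 8: x=0 → posterior Dirichlet(21/5, 5, 12, 11/2, 11/3)
obs 9: x=0 → posterior Dirichlet(26/5, 5, 12, 11/2, 11/3)
obs 10: x=2 → posterior Dirichlet(26/5, 5, 13, 11/2, 11/3)

390/971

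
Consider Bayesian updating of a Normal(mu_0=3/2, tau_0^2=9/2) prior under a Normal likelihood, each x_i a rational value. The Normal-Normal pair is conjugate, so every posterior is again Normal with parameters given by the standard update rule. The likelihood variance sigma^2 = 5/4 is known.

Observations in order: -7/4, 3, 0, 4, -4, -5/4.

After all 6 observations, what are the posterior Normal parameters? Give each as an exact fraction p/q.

obs 1: x=-7/4 → posterior Normal(-24/23, 45/46)
obs 2: x=3 → posterior Normal(30/41, 45/82)
obs 3: x=0 → posterior Normal(30/59, 45/118)
obs 4: x=4 → posterior Normal(102/77, 45/154)
obs 5: x=-4 → posterior Normal(6/19, 9/38)
obs 6: x=-5/4 → posterior Normal(15/226, 45/226)

mu_0=15/226, tau_0^2=45/226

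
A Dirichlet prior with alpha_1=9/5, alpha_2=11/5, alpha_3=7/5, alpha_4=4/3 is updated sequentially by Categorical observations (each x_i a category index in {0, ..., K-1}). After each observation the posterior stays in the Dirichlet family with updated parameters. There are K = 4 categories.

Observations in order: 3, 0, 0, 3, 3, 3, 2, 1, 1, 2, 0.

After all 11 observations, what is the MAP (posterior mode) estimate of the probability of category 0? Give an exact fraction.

57/206

obs 1: x=3 → posterior Dirichlet(9/5, 11/5, 7/5, 7/3)
obs 2: x=0 → posterior Dirichlet(14/5, 11/5, 7/5, 7/3)
obs 3: x=0 → posterior Dirichlet(19/5, 11/5, 7/5, 7/3)
obs 4: x=3 → posterior Dirichlet(19/5, 11/5, 7/5, 10/3)
obs 5: x=3 → posterior Dirichlet(19/5, 11/5, 7/5, 13/3)
obs 6: x=3 → posterior Dirichlet(19/5, 11/5, 7/5, 16/3)
obs 7: x=2 → posterior Dirichlet(19/5, 11/5, 12/5, 16/3)
obs 8: x=1 → posterior Dirichlet(19/5, 16/5, 12/5, 16/3)
obs 9: x=1 → posterior Dirichlet(19/5, 21/5, 12/5, 16/3)
obs 10: x=2 → posterior Dirichlet(19/5, 21/5, 17/5, 16/3)
obs 11: x=0 → posterior Dirichlet(24/5, 21/5, 17/5, 16/3)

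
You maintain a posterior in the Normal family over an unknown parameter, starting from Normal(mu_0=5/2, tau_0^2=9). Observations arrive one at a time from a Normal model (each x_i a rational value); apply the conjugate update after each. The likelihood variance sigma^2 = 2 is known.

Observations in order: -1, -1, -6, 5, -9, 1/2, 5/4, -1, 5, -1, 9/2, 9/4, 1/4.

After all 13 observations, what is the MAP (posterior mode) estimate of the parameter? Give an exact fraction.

obs 1: x=-1 → posterior Normal(-4/11, 18/11)
obs 2: x=-1 → posterior Normal(-13/20, 9/10)
obs 3: x=-6 → posterior Normal(-67/29, 18/29)
obs 4: x=5 → posterior Normal(-11/19, 9/19)
obs 5: x=-9 → posterior Normal(-103/47, 18/47)
obs 6: x=1/2 → posterior Normal(-197/112, 9/28)
obs 7: x=5/4 → posterior Normal(-349/260, 18/65)
obs 8: x=-1 → posterior Normal(-385/296, 9/37)
obs 9: x=5 → posterior Normal(-205/332, 18/83)
obs 10: x=-1 → posterior Normal(-241/368, 9/46)
obs 11: x=9/2 → posterior Normal(-79/404, 18/101)
obs 12: x=9/4 → posterior Normal(1/220, 9/55)
obs 13: x=1/4 → posterior Normal(11/476, 18/119)

11/476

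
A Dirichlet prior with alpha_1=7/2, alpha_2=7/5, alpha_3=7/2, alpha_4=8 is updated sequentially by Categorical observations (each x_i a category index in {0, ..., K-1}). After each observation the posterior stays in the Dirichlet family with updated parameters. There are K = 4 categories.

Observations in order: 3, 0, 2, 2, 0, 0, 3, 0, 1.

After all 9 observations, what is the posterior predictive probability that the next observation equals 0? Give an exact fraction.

75/254

obs 1: x=3 → posterior Dirichlet(7/2, 7/5, 7/2, 9)
obs 2: x=0 → posterior Dirichlet(9/2, 7/5, 7/2, 9)
obs 3: x=2 → posterior Dirichlet(9/2, 7/5, 9/2, 9)
obs 4: x=2 → posterior Dirichlet(9/2, 7/5, 11/2, 9)
obs 5: x=0 → posterior Dirichlet(11/2, 7/5, 11/2, 9)
obs 6: x=0 → posterior Dirichlet(13/2, 7/5, 11/2, 9)
obs 7: x=3 → posterior Dirichlet(13/2, 7/5, 11/2, 10)
obs 8: x=0 → posterior Dirichlet(15/2, 7/5, 11/2, 10)
obs 9: x=1 → posterior Dirichlet(15/2, 12/5, 11/2, 10)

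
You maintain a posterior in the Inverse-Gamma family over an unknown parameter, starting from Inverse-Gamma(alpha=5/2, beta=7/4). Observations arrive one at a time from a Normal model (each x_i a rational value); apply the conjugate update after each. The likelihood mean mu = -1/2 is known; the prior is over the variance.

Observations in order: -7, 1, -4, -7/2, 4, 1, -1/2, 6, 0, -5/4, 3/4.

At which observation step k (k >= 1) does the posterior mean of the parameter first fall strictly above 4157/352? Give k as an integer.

k = 8

obs 1: x=-7 → posterior Inverse-Gamma(3, 183/8)
obs 2: x=1 → posterior Inverse-Gamma(7/2, 24)
obs 3: x=-4 → posterior Inverse-Gamma(4, 241/8)
obs 4: x=-7/2 → posterior Inverse-Gamma(9/2, 277/8)
obs 5: x=4 → posterior Inverse-Gamma(5, 179/4)
obs 6: x=1 → posterior Inverse-Gamma(11/2, 367/8)
obs 7: x=-1/2 → posterior Inverse-Gamma(6, 367/8)
obs 8: x=6 → posterior Inverse-Gamma(13/2, 67)
obs 9: x=0 → posterior Inverse-Gamma(7, 537/8)
obs 10: x=-5/4 → posterior Inverse-Gamma(15/2, 2157/32)
obs 11: x=3/4 → posterior Inverse-Gamma(8, 1091/16)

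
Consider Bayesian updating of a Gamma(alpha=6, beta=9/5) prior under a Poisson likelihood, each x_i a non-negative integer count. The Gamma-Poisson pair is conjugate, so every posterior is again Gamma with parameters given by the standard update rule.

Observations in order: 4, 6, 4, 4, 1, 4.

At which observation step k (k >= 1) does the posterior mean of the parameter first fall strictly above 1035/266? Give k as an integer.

k = 2

obs 1: x=4 → posterior Gamma(10, 14/5)
obs 2: x=6 → posterior Gamma(16, 19/5)
obs 3: x=4 → posterior Gamma(20, 24/5)
obs 4: x=4 → posterior Gamma(24, 29/5)
obs 5: x=1 → posterior Gamma(25, 34/5)
obs 6: x=4 → posterior Gamma(29, 39/5)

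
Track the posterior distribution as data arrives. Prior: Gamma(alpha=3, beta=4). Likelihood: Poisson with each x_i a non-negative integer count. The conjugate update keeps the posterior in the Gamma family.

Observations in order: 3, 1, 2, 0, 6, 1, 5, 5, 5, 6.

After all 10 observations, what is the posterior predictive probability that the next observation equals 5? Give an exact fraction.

obs 1: x=3 → posterior Gamma(6, 5)
obs 2: x=1 → posterior Gamma(7, 6)
obs 3: x=2 → posterior Gamma(9, 7)
obs 4: x=0 → posterior Gamma(9, 8)
obs 5: x=6 → posterior Gamma(15, 9)
obs 6: x=1 → posterior Gamma(16, 10)
obs 7: x=5 → posterior Gamma(21, 11)
obs 8: x=5 → posterior Gamma(26, 12)
obs 9: x=5 → posterior Gamma(31, 13)
obs 10: x=6 → posterior Gamma(37, 14)

1911832542820534431984360016692870420123921416192/24878997722115027320114677422679960727691650390625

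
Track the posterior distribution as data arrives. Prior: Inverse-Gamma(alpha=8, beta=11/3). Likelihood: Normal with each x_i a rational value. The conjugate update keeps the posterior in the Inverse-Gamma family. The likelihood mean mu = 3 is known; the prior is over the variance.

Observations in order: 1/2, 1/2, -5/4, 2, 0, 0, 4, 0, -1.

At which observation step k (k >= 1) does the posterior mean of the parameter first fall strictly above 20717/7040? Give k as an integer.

obs 1: x=1/2 → posterior Inverse-Gamma(17/2, 163/24)
obs 2: x=1/2 → posterior Inverse-Gamma(9, 119/12)
obs 3: x=-5/4 → posterior Inverse-Gamma(19/2, 1819/96)
obs 4: x=2 → posterior Inverse-Gamma(10, 1867/96)
obs 5: x=0 → posterior Inverse-Gamma(21/2, 2299/96)
obs 6: x=0 → posterior Inverse-Gamma(11, 2731/96)
obs 7: x=4 → posterior Inverse-Gamma(23/2, 2779/96)
obs 8: x=0 → posterior Inverse-Gamma(12, 3211/96)
obs 9: x=-1 → posterior Inverse-Gamma(25/2, 3979/96)

k = 8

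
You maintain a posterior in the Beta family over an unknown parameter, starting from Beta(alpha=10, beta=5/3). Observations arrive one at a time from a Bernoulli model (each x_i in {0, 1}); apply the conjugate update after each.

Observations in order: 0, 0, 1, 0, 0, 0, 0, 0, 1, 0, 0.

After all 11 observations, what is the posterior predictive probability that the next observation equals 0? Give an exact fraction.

obs 1: x=0 → posterior Beta(10, 8/3)
obs 2: x=0 → posterior Beta(10, 11/3)
obs 3: x=1 → posterior Beta(11, 11/3)
obs 4: x=0 → posterior Beta(11, 14/3)
obs 5: x=0 → posterior Beta(11, 17/3)
obs 6: x=0 → posterior Beta(11, 20/3)
obs 7: x=0 → posterior Beta(11, 23/3)
obs 8: x=0 → posterior Beta(11, 26/3)
obs 9: x=1 → posterior Beta(12, 26/3)
obs 10: x=0 → posterior Beta(12, 29/3)
obs 11: x=0 → posterior Beta(12, 32/3)

8/17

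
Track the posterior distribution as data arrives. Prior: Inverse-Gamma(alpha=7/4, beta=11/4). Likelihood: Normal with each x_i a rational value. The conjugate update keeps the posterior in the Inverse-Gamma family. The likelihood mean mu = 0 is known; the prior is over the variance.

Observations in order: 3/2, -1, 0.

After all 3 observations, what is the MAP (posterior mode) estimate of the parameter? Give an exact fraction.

obs 1: x=3/2 → posterior Inverse-Gamma(9/4, 31/8)
obs 2: x=-1 → posterior Inverse-Gamma(11/4, 35/8)
obs 3: x=0 → posterior Inverse-Gamma(13/4, 35/8)

35/34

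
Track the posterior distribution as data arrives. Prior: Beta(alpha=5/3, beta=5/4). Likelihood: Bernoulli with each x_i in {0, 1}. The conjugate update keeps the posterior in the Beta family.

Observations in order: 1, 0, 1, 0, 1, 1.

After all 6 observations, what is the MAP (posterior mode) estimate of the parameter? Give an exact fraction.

56/83

obs 1: x=1 → posterior Beta(8/3, 5/4)
obs 2: x=0 → posterior Beta(8/3, 9/4)
obs 3: x=1 → posterior Beta(11/3, 9/4)
obs 4: x=0 → posterior Beta(11/3, 13/4)
obs 5: x=1 → posterior Beta(14/3, 13/4)
obs 6: x=1 → posterior Beta(17/3, 13/4)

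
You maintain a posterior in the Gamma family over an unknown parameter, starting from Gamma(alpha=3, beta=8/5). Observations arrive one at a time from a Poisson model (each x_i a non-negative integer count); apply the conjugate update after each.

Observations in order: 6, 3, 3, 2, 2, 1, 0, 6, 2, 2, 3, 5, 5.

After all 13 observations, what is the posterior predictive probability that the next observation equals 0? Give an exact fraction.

obs 1: x=6 → posterior Gamma(9, 13/5)
obs 2: x=3 → posterior Gamma(12, 18/5)
obs 3: x=3 → posterior Gamma(15, 23/5)
obs 4: x=2 → posterior Gamma(17, 28/5)
obs 5: x=2 → posterior Gamma(19, 33/5)
obs 6: x=1 → posterior Gamma(20, 38/5)
obs 7: x=0 → posterior Gamma(20, 43/5)
obs 8: x=6 → posterior Gamma(26, 48/5)
obs 9: x=2 → posterior Gamma(28, 53/5)
obs 10: x=2 → posterior Gamma(30, 58/5)
obs 11: x=3 → posterior Gamma(33, 63/5)
obs 12: x=5 → posterior Gamma(38, 68/5)
obs 13: x=5 → posterior Gamma(43, 73/5)

132703685728275696620653916767775759506010842419264131244423417665259220021113817/2291225930460323058910929282597172657797829200761259647570705017391385905203249152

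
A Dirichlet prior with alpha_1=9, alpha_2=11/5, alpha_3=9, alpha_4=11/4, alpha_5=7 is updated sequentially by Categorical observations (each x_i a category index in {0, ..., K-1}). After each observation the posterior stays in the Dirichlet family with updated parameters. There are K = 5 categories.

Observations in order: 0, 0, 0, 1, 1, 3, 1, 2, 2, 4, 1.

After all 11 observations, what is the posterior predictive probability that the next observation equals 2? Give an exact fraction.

220/819

obs 1: x=0 → posterior Dirichlet(10, 11/5, 9, 11/4, 7)
obs 2: x=0 → posterior Dirichlet(11, 11/5, 9, 11/4, 7)
obs 3: x=0 → posterior Dirichlet(12, 11/5, 9, 11/4, 7)
obs 4: x=1 → posterior Dirichlet(12, 16/5, 9, 11/4, 7)
obs 5: x=1 → posterior Dirichlet(12, 21/5, 9, 11/4, 7)
obs 6: x=3 → posterior Dirichlet(12, 21/5, 9, 15/4, 7)
obs 7: x=1 → posterior Dirichlet(12, 26/5, 9, 15/4, 7)
obs 8: x=2 → posterior Dirichlet(12, 26/5, 10, 15/4, 7)
obs 9: x=2 → posterior Dirichlet(12, 26/5, 11, 15/4, 7)
obs 10: x=4 → posterior Dirichlet(12, 26/5, 11, 15/4, 8)
obs 11: x=1 → posterior Dirichlet(12, 31/5, 11, 15/4, 8)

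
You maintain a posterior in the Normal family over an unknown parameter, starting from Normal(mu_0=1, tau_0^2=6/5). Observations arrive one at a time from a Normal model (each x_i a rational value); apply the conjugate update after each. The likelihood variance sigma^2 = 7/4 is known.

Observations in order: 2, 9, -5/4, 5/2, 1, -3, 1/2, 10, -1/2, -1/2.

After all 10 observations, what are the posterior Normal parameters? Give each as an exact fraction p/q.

mu_0=509/275, tau_0^2=42/275

obs 1: x=2 → posterior Normal(83/59, 42/59)
obs 2: x=9 → posterior Normal(299/83, 42/83)
obs 3: x=-5/4 → posterior Normal(269/107, 42/107)
obs 4: x=5/2 → posterior Normal(329/131, 42/131)
obs 5: x=1 → posterior Normal(353/155, 42/155)
obs 6: x=-3 → posterior Normal(281/179, 42/179)
obs 7: x=1/2 → posterior Normal(293/203, 6/29)
obs 8: x=10 → posterior Normal(533/227, 42/227)
obs 9: x=-1/2 → posterior Normal(521/251, 42/251)
obs 10: x=-1/2 → posterior Normal(509/275, 42/275)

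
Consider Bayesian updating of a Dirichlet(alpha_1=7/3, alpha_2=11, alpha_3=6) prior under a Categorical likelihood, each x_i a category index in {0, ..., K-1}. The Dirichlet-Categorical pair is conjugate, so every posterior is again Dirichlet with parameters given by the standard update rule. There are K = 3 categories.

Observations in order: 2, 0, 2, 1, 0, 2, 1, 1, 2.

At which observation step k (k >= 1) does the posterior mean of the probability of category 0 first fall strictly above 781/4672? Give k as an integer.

obs 1: x=2 → posterior Dirichlet(7/3, 11, 7)
obs 2: x=0 → posterior Dirichlet(10/3, 11, 7)
obs 3: x=2 → posterior Dirichlet(10/3, 11, 8)
obs 4: x=1 → posterior Dirichlet(10/3, 12, 8)
obs 5: x=0 → posterior Dirichlet(13/3, 12, 8)
obs 6: x=2 → posterior Dirichlet(13/3, 12, 9)
obs 7: x=1 → posterior Dirichlet(13/3, 13, 9)
obs 8: x=1 → posterior Dirichlet(13/3, 14, 9)
obs 9: x=2 → posterior Dirichlet(13/3, 14, 10)

k = 5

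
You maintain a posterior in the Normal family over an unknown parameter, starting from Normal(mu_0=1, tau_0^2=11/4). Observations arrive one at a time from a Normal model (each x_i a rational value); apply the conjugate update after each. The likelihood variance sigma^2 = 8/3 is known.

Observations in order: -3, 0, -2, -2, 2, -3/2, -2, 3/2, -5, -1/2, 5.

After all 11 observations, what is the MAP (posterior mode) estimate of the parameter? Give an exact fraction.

obs 1: x=-3 → posterior Normal(-67/65, 88/65)
obs 2: x=0 → posterior Normal(-67/98, 44/49)
obs 3: x=-2 → posterior Normal(-133/131, 88/131)
obs 4: x=-2 → posterior Normal(-199/164, 22/41)
obs 5: x=2 → posterior Normal(-133/197, 88/197)
obs 6: x=-3/2 → posterior Normal(-73/92, 44/115)
obs 7: x=-2 → posterior Normal(-497/526, 88/263)
obs 8: x=3/2 → posterior Normal(-199/296, 11/37)
obs 9: x=-5 → posterior Normal(-52/47, 88/329)
obs 10: x=-1/2 → posterior Normal(-761/724, 44/181)
obs 11: x=5 → posterior Normal(-431/790, 88/395)

-431/790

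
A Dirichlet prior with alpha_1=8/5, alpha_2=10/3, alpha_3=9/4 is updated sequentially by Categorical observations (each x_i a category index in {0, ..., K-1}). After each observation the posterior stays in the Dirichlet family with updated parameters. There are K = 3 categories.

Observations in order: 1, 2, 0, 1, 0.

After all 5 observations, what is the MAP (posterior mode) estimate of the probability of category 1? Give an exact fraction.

260/551

obs 1: x=1 → posterior Dirichlet(8/5, 13/3, 9/4)
obs 2: x=2 → posterior Dirichlet(8/5, 13/3, 13/4)
obs 3: x=0 → posterior Dirichlet(13/5, 13/3, 13/4)
obs 4: x=1 → posterior Dirichlet(13/5, 16/3, 13/4)
obs 5: x=0 → posterior Dirichlet(18/5, 16/3, 13/4)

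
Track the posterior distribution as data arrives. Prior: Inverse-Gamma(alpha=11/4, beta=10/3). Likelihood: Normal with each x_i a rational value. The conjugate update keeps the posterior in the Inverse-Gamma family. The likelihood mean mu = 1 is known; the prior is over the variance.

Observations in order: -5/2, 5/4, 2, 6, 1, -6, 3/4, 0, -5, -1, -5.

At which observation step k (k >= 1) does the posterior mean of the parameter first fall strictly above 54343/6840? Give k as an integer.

k = 6

obs 1: x=-5/2 → posterior Inverse-Gamma(13/4, 227/24)
obs 2: x=5/4 → posterior Inverse-Gamma(15/4, 911/96)
obs 3: x=2 → posterior Inverse-Gamma(17/4, 959/96)
obs 4: x=6 → posterior Inverse-Gamma(19/4, 2159/96)
obs 5: x=1 → posterior Inverse-Gamma(21/4, 2159/96)
obs 6: x=-6 → posterior Inverse-Gamma(23/4, 4511/96)
obs 7: x=3/4 → posterior Inverse-Gamma(25/4, 2257/48)
obs 8: x=0 → posterior Inverse-Gamma(27/4, 2281/48)
obs 9: x=-5 → posterior Inverse-Gamma(29/4, 3145/48)
obs 10: x=-1 → posterior Inverse-Gamma(31/4, 3241/48)
obs 11: x=-5 → posterior Inverse-Gamma(33/4, 4105/48)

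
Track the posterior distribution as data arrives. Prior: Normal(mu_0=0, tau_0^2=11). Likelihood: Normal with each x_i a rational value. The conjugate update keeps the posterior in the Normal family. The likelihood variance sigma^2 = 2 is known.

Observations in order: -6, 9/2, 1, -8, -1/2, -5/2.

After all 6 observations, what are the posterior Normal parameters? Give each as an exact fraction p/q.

mu_0=-253/136, tau_0^2=11/34

obs 1: x=-6 → posterior Normal(-66/13, 22/13)
obs 2: x=9/2 → posterior Normal(-11/16, 11/12)
obs 3: x=1 → posterior Normal(-11/70, 22/35)
obs 4: x=-8 → posterior Normal(-187/92, 11/23)
obs 5: x=-1/2 → posterior Normal(-33/19, 22/57)
obs 6: x=-5/2 → posterior Normal(-253/136, 11/34)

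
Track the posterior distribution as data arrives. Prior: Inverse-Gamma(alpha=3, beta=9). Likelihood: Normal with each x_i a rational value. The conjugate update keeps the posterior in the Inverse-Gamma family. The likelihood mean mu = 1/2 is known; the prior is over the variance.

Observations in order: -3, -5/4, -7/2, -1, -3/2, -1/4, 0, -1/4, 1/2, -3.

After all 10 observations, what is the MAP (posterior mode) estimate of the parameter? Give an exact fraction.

123/32

obs 1: x=-3 → posterior Inverse-Gamma(7/2, 121/8)
obs 2: x=-5/4 → posterior Inverse-Gamma(4, 533/32)
obs 3: x=-7/2 → posterior Inverse-Gamma(9/2, 789/32)
obs 4: x=-1 → posterior Inverse-Gamma(5, 825/32)
obs 5: x=-3/2 → posterior Inverse-Gamma(11/2, 889/32)
obs 6: x=-1/4 → posterior Inverse-Gamma(6, 449/16)
obs 7: x=0 → posterior Inverse-Gamma(13/2, 451/16)
obs 8: x=-1/4 → posterior Inverse-Gamma(7, 911/32)
obs 9: x=1/2 → posterior Inverse-Gamma(15/2, 911/32)
obs 10: x=-3 → posterior Inverse-Gamma(8, 1107/32)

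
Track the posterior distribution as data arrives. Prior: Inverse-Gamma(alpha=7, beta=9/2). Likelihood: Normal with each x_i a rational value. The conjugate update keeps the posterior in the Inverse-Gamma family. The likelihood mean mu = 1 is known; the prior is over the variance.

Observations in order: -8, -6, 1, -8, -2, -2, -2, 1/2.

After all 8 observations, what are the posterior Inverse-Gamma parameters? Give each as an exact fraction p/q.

obs 1: x=-8 → posterior Inverse-Gamma(15/2, 45)
obs 2: x=-6 → posterior Inverse-Gamma(8, 139/2)
obs 3: x=1 → posterior Inverse-Gamma(17/2, 139/2)
obs 4: x=-8 → posterior Inverse-Gamma(9, 110)
obs 5: x=-2 → posterior Inverse-Gamma(19/2, 229/2)
obs 6: x=-2 → posterior Inverse-Gamma(10, 119)
obs 7: x=-2 → posterior Inverse-Gamma(21/2, 247/2)
obs 8: x=1/2 → posterior Inverse-Gamma(11, 989/8)

alpha=11, beta=989/8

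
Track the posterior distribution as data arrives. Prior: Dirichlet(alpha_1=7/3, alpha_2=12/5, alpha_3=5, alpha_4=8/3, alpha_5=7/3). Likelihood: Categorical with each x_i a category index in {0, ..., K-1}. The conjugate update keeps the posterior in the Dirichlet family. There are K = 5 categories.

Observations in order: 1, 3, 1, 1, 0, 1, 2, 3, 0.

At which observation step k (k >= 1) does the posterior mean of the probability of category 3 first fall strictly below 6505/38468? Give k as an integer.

k = 7

obs 1: x=1 → posterior Dirichlet(7/3, 17/5, 5, 8/3, 7/3)
obs 2: x=3 → posterior Dirichlet(7/3, 17/5, 5, 11/3, 7/3)
obs 3: x=1 → posterior Dirichlet(7/3, 22/5, 5, 11/3, 7/3)
obs 4: x=1 → posterior Dirichlet(7/3, 27/5, 5, 11/3, 7/3)
obs 5: x=0 → posterior Dirichlet(10/3, 27/5, 5, 11/3, 7/3)
obs 6: x=1 → posterior Dirichlet(10/3, 32/5, 5, 11/3, 7/3)
obs 7: x=2 → posterior Dirichlet(10/3, 32/5, 6, 11/3, 7/3)
obs 8: x=3 → posterior Dirichlet(10/3, 32/5, 6, 14/3, 7/3)
obs 9: x=0 → posterior Dirichlet(13/3, 32/5, 6, 14/3, 7/3)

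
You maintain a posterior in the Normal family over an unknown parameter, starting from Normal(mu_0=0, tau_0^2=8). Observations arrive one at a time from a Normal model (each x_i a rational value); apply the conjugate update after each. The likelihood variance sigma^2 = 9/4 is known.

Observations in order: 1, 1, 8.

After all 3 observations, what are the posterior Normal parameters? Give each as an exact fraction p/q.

obs 1: x=1 → posterior Normal(32/41, 72/41)
obs 2: x=1 → posterior Normal(64/73, 72/73)
obs 3: x=8 → posterior Normal(64/21, 24/35)

mu_0=64/21, tau_0^2=24/35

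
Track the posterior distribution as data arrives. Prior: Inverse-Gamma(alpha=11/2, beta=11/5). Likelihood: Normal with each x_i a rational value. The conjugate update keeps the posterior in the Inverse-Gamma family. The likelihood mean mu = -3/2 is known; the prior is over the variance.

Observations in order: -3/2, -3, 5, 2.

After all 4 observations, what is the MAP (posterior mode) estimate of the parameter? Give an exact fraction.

obs 1: x=-3/2 → posterior Inverse-Gamma(6, 11/5)
obs 2: x=-3 → posterior Inverse-Gamma(13/2, 133/40)
obs 3: x=5 → posterior Inverse-Gamma(7, 489/20)
obs 4: x=2 → posterior Inverse-Gamma(15/2, 1223/40)

1223/340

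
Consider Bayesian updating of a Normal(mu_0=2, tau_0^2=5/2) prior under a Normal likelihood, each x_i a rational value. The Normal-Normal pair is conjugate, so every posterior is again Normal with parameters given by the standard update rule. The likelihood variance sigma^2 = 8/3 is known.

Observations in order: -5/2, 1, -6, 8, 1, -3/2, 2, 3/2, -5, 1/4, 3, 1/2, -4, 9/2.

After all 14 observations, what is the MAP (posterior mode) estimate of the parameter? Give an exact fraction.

293/904

obs 1: x=-5/2 → posterior Normal(-11/62, 40/31)
obs 2: x=1 → posterior Normal(19/92, 20/23)
obs 3: x=-6 → posterior Normal(-161/122, 40/61)
obs 4: x=8 → posterior Normal(79/152, 10/19)
obs 5: x=1 → posterior Normal(109/182, 40/91)
obs 6: x=-3/2 → posterior Normal(16/53, 20/53)
obs 7: x=2 → posterior Normal(62/121, 40/121)
obs 8: x=3/2 → posterior Normal(169/272, 5/17)
obs 9: x=-5 → posterior Normal(19/302, 40/151)
obs 10: x=1/4 → posterior Normal(53/664, 20/83)
obs 11: x=3 → posterior Normal(233/724, 40/181)
obs 12: x=1/2 → posterior Normal(263/784, 10/49)
obs 13: x=-4 → posterior Normal(23/844, 40/211)
obs 14: x=9/2 → posterior Normal(293/904, 20/113)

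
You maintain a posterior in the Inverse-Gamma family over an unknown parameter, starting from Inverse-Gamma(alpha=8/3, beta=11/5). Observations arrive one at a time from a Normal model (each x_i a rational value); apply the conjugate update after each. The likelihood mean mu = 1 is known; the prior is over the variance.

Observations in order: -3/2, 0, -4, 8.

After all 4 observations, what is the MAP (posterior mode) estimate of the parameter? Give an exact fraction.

5139/680

obs 1: x=-3/2 → posterior Inverse-Gamma(19/6, 213/40)
obs 2: x=0 → posterior Inverse-Gamma(11/3, 233/40)
obs 3: x=-4 → posterior Inverse-Gamma(25/6, 733/40)
obs 4: x=8 → posterior Inverse-Gamma(14/3, 1713/40)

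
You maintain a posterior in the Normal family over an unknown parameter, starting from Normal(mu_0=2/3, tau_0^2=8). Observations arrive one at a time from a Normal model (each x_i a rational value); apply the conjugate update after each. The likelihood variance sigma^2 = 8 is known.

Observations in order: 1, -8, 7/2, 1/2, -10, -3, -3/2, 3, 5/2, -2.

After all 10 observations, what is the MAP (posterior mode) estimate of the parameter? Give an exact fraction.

-40/33

obs 1: x=1 → posterior Normal(5/6, 4)
obs 2: x=-8 → posterior Normal(-19/9, 8/3)
obs 3: x=7/2 → posterior Normal(-17/24, 2)
obs 4: x=1/2 → posterior Normal(-7/15, 8/5)
obs 5: x=-10 → posterior Normal(-37/18, 4/3)
obs 6: x=-3 → posterior Normal(-46/21, 8/7)
obs 7: x=-3/2 → posterior Normal(-101/48, 1)
obs 8: x=3 → posterior Normal(-83/54, 8/9)
obs 9: x=5/2 → posterior Normal(-17/15, 4/5)
obs 10: x=-2 → posterior Normal(-40/33, 8/11)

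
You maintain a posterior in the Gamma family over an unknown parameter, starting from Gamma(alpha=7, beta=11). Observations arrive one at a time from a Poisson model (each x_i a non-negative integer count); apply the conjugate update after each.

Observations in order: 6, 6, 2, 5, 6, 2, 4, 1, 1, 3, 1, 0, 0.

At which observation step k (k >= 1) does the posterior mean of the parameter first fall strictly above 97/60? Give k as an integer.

k = 4

obs 1: x=6 → posterior Gamma(13, 12)
obs 2: x=6 → posterior Gamma(19, 13)
obs 3: x=2 → posterior Gamma(21, 14)
obs 4: x=5 → posterior Gamma(26, 15)
obs 5: x=6 → posterior Gamma(32, 16)
obs 6: x=2 → posterior Gamma(34, 17)
obs 7: x=4 → posterior Gamma(38, 18)
obs 8: x=1 → posterior Gamma(39, 19)
obs 9: x=1 → posterior Gamma(40, 20)
obs 10: x=3 → posterior Gamma(43, 21)
obs 11: x=1 → posterior Gamma(44, 22)
obs 12: x=0 → posterior Gamma(44, 23)
obs 13: x=0 → posterior Gamma(44, 24)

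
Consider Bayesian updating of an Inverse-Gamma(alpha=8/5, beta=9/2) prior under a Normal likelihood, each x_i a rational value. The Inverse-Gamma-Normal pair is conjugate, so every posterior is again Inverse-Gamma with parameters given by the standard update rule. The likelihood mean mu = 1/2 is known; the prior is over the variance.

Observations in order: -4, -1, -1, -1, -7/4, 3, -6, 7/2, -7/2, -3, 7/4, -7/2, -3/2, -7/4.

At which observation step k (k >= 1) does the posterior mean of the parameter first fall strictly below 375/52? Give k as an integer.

obs 1: x=-4 → posterior Inverse-Gamma(21/10, 117/8)
obs 2: x=-1 → posterior Inverse-Gamma(13/5, 63/4)
obs 3: x=-1 → posterior Inverse-Gamma(31/10, 135/8)
obs 4: x=-1 → posterior Inverse-Gamma(18/5, 18)
obs 5: x=-7/4 → posterior Inverse-Gamma(41/10, 657/32)
obs 6: x=3 → posterior Inverse-Gamma(23/5, 757/32)
obs 7: x=-6 → posterior Inverse-Gamma(51/10, 1433/32)
obs 8: x=7/2 → posterior Inverse-Gamma(28/5, 1577/32)
obs 9: x=-7/2 → posterior Inverse-Gamma(61/10, 1833/32)
obs 10: x=-3 → posterior Inverse-Gamma(33/5, 2029/32)
obs 11: x=7/4 → posterior Inverse-Gamma(71/10, 1027/16)
obs 12: x=-7/2 → posterior Inverse-Gamma(38/5, 1155/16)
obs 13: x=-3/2 → posterior Inverse-Gamma(81/10, 1187/16)
obs 14: x=-7/4 → posterior Inverse-Gamma(43/5, 2455/32)

k = 4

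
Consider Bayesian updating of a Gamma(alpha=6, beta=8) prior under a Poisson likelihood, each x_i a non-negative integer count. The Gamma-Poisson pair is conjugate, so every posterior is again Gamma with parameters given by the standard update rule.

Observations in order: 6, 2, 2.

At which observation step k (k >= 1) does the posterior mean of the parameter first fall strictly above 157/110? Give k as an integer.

obs 1: x=6 → posterior Gamma(12, 9)
obs 2: x=2 → posterior Gamma(14, 10)
obs 3: x=2 → posterior Gamma(16, 11)

k = 3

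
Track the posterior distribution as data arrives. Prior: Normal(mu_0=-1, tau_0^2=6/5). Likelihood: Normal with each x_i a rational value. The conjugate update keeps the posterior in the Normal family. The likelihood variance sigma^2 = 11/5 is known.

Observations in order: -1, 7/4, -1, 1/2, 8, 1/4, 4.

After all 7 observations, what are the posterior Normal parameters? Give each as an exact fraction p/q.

obs 1: x=-1 → posterior Normal(-1, 66/85)
obs 2: x=7/4 → posterior Normal(-13/46, 66/115)
obs 3: x=-1 → posterior Normal(-25/58, 66/145)
obs 4: x=1/2 → posterior Normal(-19/70, 66/175)
obs 5: x=8 → posterior Normal(77/82, 66/205)
obs 6: x=1/4 → posterior Normal(40/47, 66/235)
obs 7: x=4 → posterior Normal(64/53, 66/265)

mu_0=64/53, tau_0^2=66/265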